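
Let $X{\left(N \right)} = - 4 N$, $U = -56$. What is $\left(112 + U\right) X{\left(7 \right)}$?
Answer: $-1568$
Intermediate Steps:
$\left(112 + U\right) X{\left(7 \right)} = \left(112 - 56\right) \left(\left(-4\right) 7\right) = 56 \left(-28\right) = -1568$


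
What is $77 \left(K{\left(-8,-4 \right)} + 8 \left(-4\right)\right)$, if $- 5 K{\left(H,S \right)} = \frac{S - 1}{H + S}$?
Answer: $- \frac{29645}{12} \approx -2470.4$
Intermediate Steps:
$K{\left(H,S \right)} = - \frac{-1 + S}{5 \left(H + S\right)}$ ($K{\left(H,S \right)} = - \frac{\left(S - 1\right) \frac{1}{H + S}}{5} = - \frac{\left(-1 + S\right) \frac{1}{H + S}}{5} = - \frac{\frac{1}{H + S} \left(-1 + S\right)}{5} = - \frac{-1 + S}{5 \left(H + S\right)}$)
$77 \left(K{\left(-8,-4 \right)} + 8 \left(-4\right)\right) = 77 \left(\frac{1 - -4}{5 \left(-8 - 4\right)} + 8 \left(-4\right)\right) = 77 \left(\frac{1 + 4}{5 \left(-12\right)} - 32\right) = 77 \left(\frac{1}{5} \left(- \frac{1}{12}\right) 5 - 32\right) = 77 \left(- \frac{1}{12} - 32\right) = 77 \left(- \frac{385}{12}\right) = - \frac{29645}{12}$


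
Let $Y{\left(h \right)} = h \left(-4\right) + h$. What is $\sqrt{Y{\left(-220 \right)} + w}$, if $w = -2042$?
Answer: $i \sqrt{1382} \approx 37.175 i$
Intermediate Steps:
$Y{\left(h \right)} = - 3 h$ ($Y{\left(h \right)} = - 4 h + h = - 3 h$)
$\sqrt{Y{\left(-220 \right)} + w} = \sqrt{\left(-3\right) \left(-220\right) - 2042} = \sqrt{660 - 2042} = \sqrt{-1382} = i \sqrt{1382}$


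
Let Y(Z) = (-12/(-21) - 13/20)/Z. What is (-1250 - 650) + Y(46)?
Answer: -12236011/6440 ≈ -1900.0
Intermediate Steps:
Y(Z) = -11/(140*Z) (Y(Z) = (-12*(-1/21) - 13*1/20)/Z = (4/7 - 13/20)/Z = -11/(140*Z))
(-1250 - 650) + Y(46) = (-1250 - 650) - 11/140/46 = -1900 - 11/140*1/46 = -1900 - 11/6440 = -12236011/6440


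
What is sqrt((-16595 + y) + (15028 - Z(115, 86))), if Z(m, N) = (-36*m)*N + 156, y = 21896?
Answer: sqrt(376213) ≈ 613.36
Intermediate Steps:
Z(m, N) = 156 - 36*N*m (Z(m, N) = -36*N*m + 156 = 156 - 36*N*m)
sqrt((-16595 + y) + (15028 - Z(115, 86))) = sqrt((-16595 + 21896) + (15028 - (156 - 36*86*115))) = sqrt(5301 + (15028 - (156 - 356040))) = sqrt(5301 + (15028 - 1*(-355884))) = sqrt(5301 + (15028 + 355884)) = sqrt(5301 + 370912) = sqrt(376213)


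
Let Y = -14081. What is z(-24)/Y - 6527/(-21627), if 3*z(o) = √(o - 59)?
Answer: 6527/21627 - I*√83/42243 ≈ 0.3018 - 0.00021567*I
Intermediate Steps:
z(o) = √(-59 + o)/3 (z(o) = √(o - 59)/3 = √(-59 + o)/3)
z(-24)/Y - 6527/(-21627) = (√(-59 - 24)/3)/(-14081) - 6527/(-21627) = (√(-83)/3)*(-1/14081) - 6527*(-1/21627) = ((I*√83)/3)*(-1/14081) + 6527/21627 = (I*√83/3)*(-1/14081) + 6527/21627 = -I*√83/42243 + 6527/21627 = 6527/21627 - I*√83/42243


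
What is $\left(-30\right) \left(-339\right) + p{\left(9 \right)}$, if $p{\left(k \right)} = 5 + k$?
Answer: $10184$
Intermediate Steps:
$\left(-30\right) \left(-339\right) + p{\left(9 \right)} = \left(-30\right) \left(-339\right) + \left(5 + 9\right) = 10170 + 14 = 10184$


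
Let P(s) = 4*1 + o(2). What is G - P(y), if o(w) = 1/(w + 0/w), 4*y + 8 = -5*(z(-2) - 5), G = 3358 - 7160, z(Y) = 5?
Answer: -7613/2 ≈ -3806.5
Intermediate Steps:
G = -3802
y = -2 (y = -2 + (-5*(5 - 5))/4 = -2 + (-5*0)/4 = -2 + (¼)*0 = -2 + 0 = -2)
o(w) = 1/w (o(w) = 1/(w + 0) = 1/w)
P(s) = 9/2 (P(s) = 4*1 + 1/2 = 4 + ½ = 9/2)
G - P(y) = -3802 - 1*9/2 = -3802 - 9/2 = -7613/2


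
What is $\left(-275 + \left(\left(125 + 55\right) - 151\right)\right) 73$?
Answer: $-17958$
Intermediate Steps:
$\left(-275 + \left(\left(125 + 55\right) - 151\right)\right) 73 = \left(-275 + \left(180 - 151\right)\right) 73 = \left(-275 + 29\right) 73 = \left(-246\right) 73 = -17958$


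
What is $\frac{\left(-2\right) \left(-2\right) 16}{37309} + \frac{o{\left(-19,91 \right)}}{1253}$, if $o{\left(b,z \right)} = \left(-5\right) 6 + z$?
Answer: $\frac{2356041}{46748177} \approx 0.050399$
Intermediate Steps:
$o{\left(b,z \right)} = -30 + z$
$\frac{\left(-2\right) \left(-2\right) 16}{37309} + \frac{o{\left(-19,91 \right)}}{1253} = \frac{\left(-2\right) \left(-2\right) 16}{37309} + \frac{-30 + 91}{1253} = 4 \cdot 16 \cdot \frac{1}{37309} + 61 \cdot \frac{1}{1253} = 64 \cdot \frac{1}{37309} + \frac{61}{1253} = \frac{64}{37309} + \frac{61}{1253} = \frac{2356041}{46748177}$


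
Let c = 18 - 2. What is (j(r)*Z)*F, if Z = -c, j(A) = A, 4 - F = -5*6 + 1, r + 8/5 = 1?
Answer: 1584/5 ≈ 316.80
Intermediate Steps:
r = -⅗ (r = -8/5 + 1 = -⅗ ≈ -0.60000)
F = 33 (F = 4 - (-5*6 + 1) = 4 - (-30 + 1) = 4 - 1*(-29) = 4 + 29 = 33)
c = 16
Z = -16 (Z = -1*16 = -16)
(j(r)*Z)*F = -⅗*(-16)*33 = (48/5)*33 = 1584/5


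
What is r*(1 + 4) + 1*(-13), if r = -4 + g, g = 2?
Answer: -23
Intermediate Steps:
r = -2 (r = -4 + 2 = -2)
r*(1 + 4) + 1*(-13) = -2*(1 + 4) + 1*(-13) = -2*5 - 13 = -10 - 13 = -23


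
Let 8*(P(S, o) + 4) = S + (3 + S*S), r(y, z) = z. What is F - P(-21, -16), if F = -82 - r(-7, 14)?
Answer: -1159/8 ≈ -144.88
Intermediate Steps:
F = -96 (F = -82 - 1*14 = -82 - 14 = -96)
P(S, o) = -29/8 + S/8 + S**2/8 (P(S, o) = -4 + (S + (3 + S*S))/8 = -4 + (S + (3 + S**2))/8 = -4 + (3 + S + S**2)/8 = -4 + (3/8 + S/8 + S**2/8) = -29/8 + S/8 + S**2/8)
F - P(-21, -16) = -96 - (-29/8 + (1/8)*(-21) + (1/8)*(-21)**2) = -96 - (-29/8 - 21/8 + (1/8)*441) = -96 - (-29/8 - 21/8 + 441/8) = -96 - 1*391/8 = -96 - 391/8 = -1159/8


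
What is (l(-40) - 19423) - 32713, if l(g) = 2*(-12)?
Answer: -52160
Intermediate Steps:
l(g) = -24
(l(-40) - 19423) - 32713 = (-24 - 19423) - 32713 = -19447 - 32713 = -52160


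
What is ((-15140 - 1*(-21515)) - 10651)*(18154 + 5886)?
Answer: -102795040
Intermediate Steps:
((-15140 - 1*(-21515)) - 10651)*(18154 + 5886) = ((-15140 + 21515) - 10651)*24040 = (6375 - 10651)*24040 = -4276*24040 = -102795040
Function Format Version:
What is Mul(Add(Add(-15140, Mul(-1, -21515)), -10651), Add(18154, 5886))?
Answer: -102795040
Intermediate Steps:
Mul(Add(Add(-15140, Mul(-1, -21515)), -10651), Add(18154, 5886)) = Mul(Add(Add(-15140, 21515), -10651), 24040) = Mul(Add(6375, -10651), 24040) = Mul(-4276, 24040) = -102795040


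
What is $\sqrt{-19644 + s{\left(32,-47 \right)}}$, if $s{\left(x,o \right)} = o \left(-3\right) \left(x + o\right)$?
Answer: $i \sqrt{21759} \approx 147.51 i$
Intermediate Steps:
$s{\left(x,o \right)} = - 3 o \left(o + x\right)$
$\sqrt{-19644 + s{\left(32,-47 \right)}} = \sqrt{-19644 - - 141 \left(-47 + 32\right)} = \sqrt{-19644 - \left(-141\right) \left(-15\right)} = \sqrt{-19644 - 2115} = \sqrt{-21759} = i \sqrt{21759}$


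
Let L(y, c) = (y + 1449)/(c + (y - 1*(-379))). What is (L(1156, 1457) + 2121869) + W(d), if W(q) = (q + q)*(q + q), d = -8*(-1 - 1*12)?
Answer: 6478080541/2992 ≈ 2.1651e+6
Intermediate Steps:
L(y, c) = (1449 + y)/(379 + c + y) (L(y, c) = (1449 + y)/(c + (y + 379)) = (1449 + y)/(c + (379 + y)) = (1449 + y)/(379 + c + y))
d = 104 (d = -8*(-1 - 12) = -8*(-13) = 104)
W(q) = 4*q² (W(q) = (2*q)*(2*q) = 4*q²)
(L(1156, 1457) + 2121869) + W(d) = ((1449 + 1156)/(379 + 1457 + 1156) + 2121869) + 4*104² = (2605/2992 + 2121869) + 4*10816 = ((1/2992)*2605 + 2121869) + 43264 = (2605/2992 + 2121869) + 43264 = 6348634653/2992 + 43264 = 6478080541/2992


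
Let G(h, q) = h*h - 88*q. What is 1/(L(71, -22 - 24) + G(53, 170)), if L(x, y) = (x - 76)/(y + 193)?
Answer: -147/1786202 ≈ -8.2297e-5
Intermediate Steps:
L(x, y) = (-76 + x)/(193 + y)
G(h, q) = h² - 88*q
1/(L(71, -22 - 24) + G(53, 170)) = 1/((-76 + 71)/(193 + (-22 - 24)) + (53² - 88*170)) = 1/(-5/(193 - 46) + (2809 - 14960)) = 1/(-5/147 - 12151) = 1/(-1786202/147) = -147/1786202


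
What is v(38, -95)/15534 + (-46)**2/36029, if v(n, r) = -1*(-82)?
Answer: 17912161/279837243 ≈ 0.064009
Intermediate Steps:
v(n, r) = 82
v(38, -95)/15534 + (-46)**2/36029 = 82/15534 + (-46)**2/36029 = 82*(1/15534) + 2116*(1/36029) = 41/7767 + 2116/36029 = 17912161/279837243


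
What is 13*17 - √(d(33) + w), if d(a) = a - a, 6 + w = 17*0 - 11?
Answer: 221 - I*√17 ≈ 221.0 - 4.1231*I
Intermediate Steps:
w = -17 (w = -6 + (17*0 - 11) = -6 + (0 - 11) = -6 - 11 = -17)
d(a) = 0
13*17 - √(d(33) + w) = 13*17 - √(0 - 17) = 221 - √(-17) = 221 - I*√17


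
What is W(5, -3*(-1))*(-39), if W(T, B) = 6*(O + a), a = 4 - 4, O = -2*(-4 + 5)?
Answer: 468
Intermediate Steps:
O = -2 (O = -2*1 = -2)
a = 0
W(T, B) = -12 (W(T, B) = 6*(-2 + 0) = 6*(-2) = -12)
W(5, -3*(-1))*(-39) = -12*(-39) = 468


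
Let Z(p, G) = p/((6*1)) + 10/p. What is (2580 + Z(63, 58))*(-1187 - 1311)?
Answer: -407702327/63 ≈ -6.4715e+6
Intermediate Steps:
Z(p, G) = 10/p + p/6 (Z(p, G) = p/6 + 10/p = 10/p + p/6)
(2580 + Z(63, 58))*(-1187 - 1311) = (2580 + (10/63 + (⅙)*63))*(-1187 - 1311) = (2580 + (10*(1/63) + 21/2))*(-2498) = (2580 + (10/63 + 21/2))*(-2498) = (2580 + 1343/126)*(-2498) = (326423/126)*(-2498) = -407702327/63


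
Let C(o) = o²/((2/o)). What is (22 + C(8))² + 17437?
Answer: 94721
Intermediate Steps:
C(o) = o³/2 (C(o) = (o/2)*o² = o³/2)
(22 + C(8))² + 17437 = (22 + (½)*8³)² + 17437 = (22 + (½)*512)² + 17437 = (22 + 256)² + 17437 = 278² + 17437 = 77284 + 17437 = 94721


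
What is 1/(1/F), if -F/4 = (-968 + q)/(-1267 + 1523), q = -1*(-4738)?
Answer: -1885/32 ≈ -58.906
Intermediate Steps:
q = 4738
F = -1885/32 (F = -4*(-968 + 4738)/(-1267 + 1523) = -15080/256 = -4*1885/128 = -1885/32 ≈ -58.906)
1/(1/F) = 1/(1/(-1885/32)) = 1/(-32/1885) = -1885/32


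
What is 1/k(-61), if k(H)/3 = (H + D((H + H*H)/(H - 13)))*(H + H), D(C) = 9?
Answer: 1/19032 ≈ 5.2543e-5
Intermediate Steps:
k(H) = 6*H*(9 + H) (k(H) = 3*((H + 9)*(H + H)) = 3*((9 + H)*(2*H)) = 3*(2*H*(9 + H)) = 6*H*(9 + H))
1/k(-61) = 1/(6*(-61)*(9 - 61)) = 1/(6*(-61)*(-52)) = 1/19032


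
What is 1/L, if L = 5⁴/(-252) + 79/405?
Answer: -11340/25913 ≈ -0.43762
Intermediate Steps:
L = -25913/11340 (L = 625*(-1/252) + 79*(1/405) = -625/252 + 79/405 = -25913/11340 ≈ -2.2851)
1/L = 1/(-25913/11340) = -11340/25913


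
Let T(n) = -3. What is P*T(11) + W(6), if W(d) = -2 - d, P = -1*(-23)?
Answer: -77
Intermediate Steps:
P = 23
P*T(11) + W(6) = 23*(-3) + (-2 - 1*6) = -69 + (-2 - 6) = -69 - 8 = -77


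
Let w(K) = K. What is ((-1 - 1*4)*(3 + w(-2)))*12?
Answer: -60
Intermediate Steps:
((-1 - 1*4)*(3 + w(-2)))*12 = ((-1 - 1*4)*(3 - 2))*12 = ((-1 - 4)*1)*12 = -5*1*12 = -5*12 = -60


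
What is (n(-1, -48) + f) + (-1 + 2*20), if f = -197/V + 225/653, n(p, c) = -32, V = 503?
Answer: 2283747/328459 ≈ 6.9529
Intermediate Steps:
f = -15466/328459 (f = -197/503 + 225/653 = -15466/328459 ≈ -0.047087)
(n(-1, -48) + f) + (-1 + 2*20) = (-32 - 15466/328459) + (-1 + 2*20) = -10526154/328459 + (-1 + 40) = -10526154/328459 + 39 = 2283747/328459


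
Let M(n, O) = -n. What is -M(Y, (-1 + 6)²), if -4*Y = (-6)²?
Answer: -9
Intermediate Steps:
Y = -9 (Y = -¼*(-6)² = -¼*36 = -9)
-M(Y, (-1 + 6)²) = -(-1)*(-9) = -1*9 = -9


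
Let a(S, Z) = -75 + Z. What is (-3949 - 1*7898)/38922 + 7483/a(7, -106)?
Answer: -97799211/2348294 ≈ -41.647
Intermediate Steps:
(-3949 - 1*7898)/38922 + 7483/a(7, -106) = (-3949 - 1*7898)/38922 + 7483/(-75 - 106) = (-3949 - 7898)*(1/38922) + 7483/(-181) = -11847*1/38922 + 7483*(-1/181) = -3949/12974 - 7483/181 = -97799211/2348294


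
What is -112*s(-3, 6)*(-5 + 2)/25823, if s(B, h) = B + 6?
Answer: 144/3689 ≈ 0.039035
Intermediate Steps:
s(B, h) = 6 + B
-112*s(-3, 6)*(-5 + 2)/25823 = -112*(6 - 3)*(-5 + 2)/25823 = -336*(-3)*(1/25823) = -112*(-9)*(1/25823) = 1008*(1/25823) = 144/3689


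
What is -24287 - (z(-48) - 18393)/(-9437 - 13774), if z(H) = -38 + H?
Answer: -563744036/23211 ≈ -24288.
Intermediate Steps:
-24287 - (z(-48) - 18393)/(-9437 - 13774) = -24287 - ((-38 - 48) - 18393)/(-9437 - 13774) = -24287 - (-86 - 18393)/(-23211) = -24287 - (-18479)*(-1)/23211 = -24287 - 1*18479/23211 = -24287 - 18479/23211 = -563744036/23211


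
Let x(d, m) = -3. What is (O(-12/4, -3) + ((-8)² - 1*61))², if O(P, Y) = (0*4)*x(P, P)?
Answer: 9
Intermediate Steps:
O(P, Y) = 0 (O(P, Y) = (0*4)*(-3) = 0*(-3) = 0)
(O(-12/4, -3) + ((-8)² - 1*61))² = (0 + ((-8)² - 1*61))² = (0 + (64 - 61))² = (0 + 3)² = 3² = 9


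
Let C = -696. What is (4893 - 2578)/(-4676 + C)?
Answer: -2315/5372 ≈ -0.43094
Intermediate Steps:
(4893 - 2578)/(-4676 + C) = (4893 - 2578)/(-4676 - 696) = 2315/(-5372) = 2315*(-1/5372) = -2315/5372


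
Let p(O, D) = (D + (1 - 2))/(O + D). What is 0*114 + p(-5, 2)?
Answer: -⅓ ≈ -0.33333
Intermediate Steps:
p(O, D) = (-1 + D)/(D + O) (p(O, D) = (D - 1)/(D + O) = (-1 + D)/(D + O))
0*114 + p(-5, 2) = 0*114 + (-1 + 2)/(2 - 5) = 0 + 1/(-3) = 0 - ⅓*1 = 0 - ⅓ = -⅓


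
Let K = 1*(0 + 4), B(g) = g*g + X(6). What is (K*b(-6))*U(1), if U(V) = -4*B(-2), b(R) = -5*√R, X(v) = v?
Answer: 800*I*√6 ≈ 1959.6*I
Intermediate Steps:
B(g) = 6 + g² (B(g) = g*g + 6 = g² + 6 = 6 + g²)
U(V) = -40 (U(V) = -4*(6 + (-2)²) = -4*(6 + 4) = -4*10 = -40)
K = 4 (K = 1*4 = 4)
(K*b(-6))*U(1) = (4*(-5*I*√6))*(-40) = -20*I*√6*(-40) = 800*I*√6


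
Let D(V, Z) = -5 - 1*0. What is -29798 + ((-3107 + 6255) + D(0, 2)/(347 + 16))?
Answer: -9673955/363 ≈ -26650.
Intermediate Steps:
D(V, Z) = -5 (D(V, Z) = -5 + 0 = -5)
-29798 + ((-3107 + 6255) + D(0, 2)/(347 + 16)) = -29798 + ((-3107 + 6255) - 5/(347 + 16)) = -29798 + (3148 - 5/363) = -29798 + 1142719/363 = -9673955/363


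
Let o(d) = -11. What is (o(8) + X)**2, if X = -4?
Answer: 225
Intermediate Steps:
(o(8) + X)**2 = (-11 - 4)**2 = (-15)**2 = 225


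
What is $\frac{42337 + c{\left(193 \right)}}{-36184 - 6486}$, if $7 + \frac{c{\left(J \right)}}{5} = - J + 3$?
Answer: $- \frac{20676}{21335} \approx -0.96911$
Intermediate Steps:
$c{\left(J \right)} = -20 - 5 J$ ($c{\left(J \right)} = -35 + 5 \left(- J + 3\right) = -35 + 5 \left(3 - J\right) = -35 - \left(-15 + 5 J\right) = -20 - 5 J$)
$\frac{42337 + c{\left(193 \right)}}{-36184 - 6486} = \frac{42337 - 985}{-36184 - 6486} = \frac{42337 - 985}{-42670} = \left(42337 - 985\right) \left(- \frac{1}{42670}\right) = 41352 \left(- \frac{1}{42670}\right) = - \frac{20676}{21335}$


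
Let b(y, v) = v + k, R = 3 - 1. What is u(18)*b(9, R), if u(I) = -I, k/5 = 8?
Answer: -756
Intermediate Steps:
k = 40 (k = 5*8 = 40)
R = 2
b(y, v) = 40 + v (b(y, v) = v + 40 = 40 + v)
u(18)*b(9, R) = (-1*18)*(40 + 2) = -18*42 = -756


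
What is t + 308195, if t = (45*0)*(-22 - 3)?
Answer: 308195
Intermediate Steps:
t = 0 (t = 0*(-25) = 0)
t + 308195 = 0 + 308195 = 308195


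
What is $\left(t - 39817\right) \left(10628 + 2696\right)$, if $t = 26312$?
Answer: $-179940620$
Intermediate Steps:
$\left(t - 39817\right) \left(10628 + 2696\right) = \left(26312 - 39817\right) \left(10628 + 2696\right) = \left(-13505\right) 13324 = -179940620$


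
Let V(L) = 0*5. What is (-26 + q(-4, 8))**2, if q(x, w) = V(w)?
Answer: 676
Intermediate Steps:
V(L) = 0
q(x, w) = 0
(-26 + q(-4, 8))**2 = (-26 + 0)**2 = (-26)**2 = 676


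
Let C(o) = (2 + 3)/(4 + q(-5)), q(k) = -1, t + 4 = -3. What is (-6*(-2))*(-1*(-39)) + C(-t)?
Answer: 1409/3 ≈ 469.67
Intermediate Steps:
t = -7 (t = -4 - 3 = -7)
C(o) = 5/3 (C(o) = (2 + 3)/(4 - 1) = 5/3)
(-6*(-2))*(-1*(-39)) + C(-t) = (-6*(-2))*(-1*(-39)) + 5/3 = 12*39 + 5/3 = 468 + 5/3 = 1409/3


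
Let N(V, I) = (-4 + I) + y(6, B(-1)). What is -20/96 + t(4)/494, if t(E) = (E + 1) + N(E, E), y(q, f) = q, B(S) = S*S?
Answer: -1103/5928 ≈ -0.18607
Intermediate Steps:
B(S) = S**2
N(V, I) = 2 + I (N(V, I) = (-4 + I) + 6 = 2 + I)
t(E) = 3 + 2*E (t(E) = (E + 1) + (2 + E) = (1 + E) + (2 + E) = 3 + 2*E)
-20/96 + t(4)/494 = -20/96 + (3 + 2*4)/494 = -20*1/96 + (3 + 8)*(1/494) = -5/24 + 11*(1/494) = -5/24 + 11/494 = -1103/5928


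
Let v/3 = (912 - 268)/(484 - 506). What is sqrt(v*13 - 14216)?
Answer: I*sqrt(1858274)/11 ≈ 123.93*I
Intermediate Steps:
v = -966/11 (v = 3*((912 - 268)/(484 - 506)) = 3*(644/(-22)) = 3*(644*(-1/22)) = 3*(-322/11) = -966/11 ≈ -87.818)
sqrt(v*13 - 14216) = sqrt(-966/11*13 - 14216) = sqrt(-12558/11 - 14216) = sqrt(-168934/11) = I*sqrt(1858274)/11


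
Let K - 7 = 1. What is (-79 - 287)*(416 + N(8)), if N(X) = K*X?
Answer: -175680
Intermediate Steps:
K = 8 (K = 7 + 1 = 8)
N(X) = 8*X
(-79 - 287)*(416 + N(8)) = (-79 - 287)*(416 + 8*8) = -366*(416 + 64) = -366*480 = -175680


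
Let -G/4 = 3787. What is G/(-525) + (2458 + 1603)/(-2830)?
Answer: 1163909/42450 ≈ 27.418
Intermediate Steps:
G = -15148 (G = -4*3787 = -15148)
G/(-525) + (2458 + 1603)/(-2830) = -15148/(-525) + (2458 + 1603)/(-2830) = -15148*(-1/525) + 4061*(-1/2830) = 2164/75 - 4061/2830 = 1163909/42450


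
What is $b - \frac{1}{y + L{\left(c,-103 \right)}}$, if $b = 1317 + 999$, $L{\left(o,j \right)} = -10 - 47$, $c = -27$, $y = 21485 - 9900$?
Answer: $\frac{26698847}{11528} \approx 2316.0$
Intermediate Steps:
$y = 11585$
$L{\left(o,j \right)} = -57$ ($L{\left(o,j \right)} = -10 - 47 = -57$)
$b = 2316$
$b - \frac{1}{y + L{\left(c,-103 \right)}} = 2316 - \frac{1}{11585 - 57} = 2316 - \frac{1}{11528} = \frac{26698847}{11528}$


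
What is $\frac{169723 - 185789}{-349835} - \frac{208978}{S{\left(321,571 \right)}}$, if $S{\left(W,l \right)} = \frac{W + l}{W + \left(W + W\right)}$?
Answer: $- \frac{35201407504909}{156026410} \approx -2.2561 \cdot 10^{5}$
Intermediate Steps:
$S{\left(W,l \right)} = \frac{W + l}{3 W}$ ($S{\left(W,l \right)} = \frac{W + l}{W + 2 W} = \frac{W + l}{3 W}$)
$\frac{169723 - 185789}{-349835} - \frac{208978}{S{\left(321,571 \right)}} = \frac{169723 - 185789}{-349835} - \frac{208978}{\frac{1}{3} \cdot \frac{1}{321} \left(321 + 571\right)} = \left(169723 - 185789\right) \left(- \frac{1}{349835}\right) - \frac{208978}{\frac{1}{3} \cdot \frac{1}{321} \cdot 892} = \left(-16066\right) \left(- \frac{1}{349835}\right) - \frac{208978}{\frac{892}{963}} = \frac{16066}{349835} - \frac{100622907}{446} = - \frac{35201407504909}{156026410}$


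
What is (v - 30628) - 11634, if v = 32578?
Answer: -9684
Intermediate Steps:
(v - 30628) - 11634 = (32578 - 30628) - 11634 = 1950 - 11634 = -9684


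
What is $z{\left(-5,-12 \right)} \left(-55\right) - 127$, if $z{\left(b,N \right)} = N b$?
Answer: $-3427$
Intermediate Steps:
$z{\left(-5,-12 \right)} \left(-55\right) - 127 = \left(-12\right) \left(-5\right) \left(-55\right) - 127 = 60 \left(-55\right) - 127 = -3300 - 127 = -3427$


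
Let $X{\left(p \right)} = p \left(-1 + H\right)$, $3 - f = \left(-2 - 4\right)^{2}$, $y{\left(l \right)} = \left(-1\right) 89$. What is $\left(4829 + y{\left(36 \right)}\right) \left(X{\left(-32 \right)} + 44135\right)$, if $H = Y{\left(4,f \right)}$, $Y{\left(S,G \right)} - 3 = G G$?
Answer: $43717020$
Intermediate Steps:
$y{\left(l \right)} = -89$
$f = -33$ ($f = 3 - \left(-2 - 4\right)^{2} = 3 - \left(-6\right)^{2} = 3 - 36 = -33$)
$Y{\left(S,G \right)} = 3 + G^{2}$ ($Y{\left(S,G \right)} = 3 + G G = 3 + G^{2}$)
$H = 1092$ ($H = 3 + \left(-33\right)^{2} = 3 + 1089 = 1092$)
$X{\left(p \right)} = 1091 p$ ($X{\left(p \right)} = p \left(-1 + 1092\right) = p 1091 = 1091 p$)
$\left(4829 + y{\left(36 \right)}\right) \left(X{\left(-32 \right)} + 44135\right) = \left(4829 - 89\right) \left(1091 \left(-32\right) + 44135\right) = 4740 \left(-34912 + 44135\right) = 4740 \cdot 9223 = 43717020$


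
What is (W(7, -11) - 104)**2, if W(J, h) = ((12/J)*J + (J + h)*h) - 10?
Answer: 3364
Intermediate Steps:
W(J, h) = 2 + h*(J + h) (W(J, h) = (12 + h*(J + h)) - 10 = 2 + h*(J + h))
(W(7, -11) - 104)**2 = ((2 + (-11)**2 + 7*(-11)) - 104)**2 = ((2 + 121 - 77) - 104)**2 = (46 - 104)**2 = (-58)**2 = 3364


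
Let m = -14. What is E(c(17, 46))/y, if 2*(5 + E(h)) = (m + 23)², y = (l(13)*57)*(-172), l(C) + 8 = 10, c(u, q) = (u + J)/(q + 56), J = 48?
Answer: -71/39216 ≈ -0.0018105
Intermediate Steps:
c(u, q) = (48 + u)/(56 + q) (c(u, q) = (u + 48)/(q + 56) = (48 + u)/(56 + q))
l(C) = 2 (l(C) = -8 + 10 = 2)
y = -19608 (y = (2*57)*(-172) = 114*(-172) = -19608)
E(h) = 71/2 (E(h) = -5 + (-14 + 23)²/2 = -5 + (½)*9² = -5 + (½)*81 = -5 + 81/2 = 71/2)
E(c(17, 46))/y = (71/2)/(-19608) = (71/2)*(-1/19608) = -71/39216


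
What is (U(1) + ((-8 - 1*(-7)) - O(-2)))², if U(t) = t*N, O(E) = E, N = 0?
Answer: 1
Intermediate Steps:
U(t) = 0 (U(t) = t*0 = 0)
(U(1) + ((-8 - 1*(-7)) - O(-2)))² = (0 + ((-8 - 1*(-7)) - 1*(-2)))² = (0 + ((-8 + 7) + 2))² = (0 + (-1 + 2))² = (0 + 1)² = 1² = 1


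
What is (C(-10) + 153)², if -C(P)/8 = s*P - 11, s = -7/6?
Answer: 196249/9 ≈ 21805.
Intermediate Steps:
s = -7/6 (s = -7*⅙ = -7/6 ≈ -1.1667)
C(P) = 88 + 28*P/3 (C(P) = -8*(-7*P/6 - 11) = -8*(-11 - 7*P/6) = 88 + 28*P/3)
(C(-10) + 153)² = ((88 + (28/3)*(-10)) + 153)² = ((88 - 280/3) + 153)² = (-16/3 + 153)² = (443/3)² = 196249/9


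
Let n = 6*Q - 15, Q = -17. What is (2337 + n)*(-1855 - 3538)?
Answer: -11972460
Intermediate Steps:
n = -117 (n = 6*(-17) - 15 = -102 - 15 = -117)
(2337 + n)*(-1855 - 3538) = (2337 - 117)*(-1855 - 3538) = 2220*(-5393) = -11972460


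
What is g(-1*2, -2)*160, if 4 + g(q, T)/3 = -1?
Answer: -2400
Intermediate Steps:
g(q, T) = -15 (g(q, T) = -12 + 3*(-1) = -12 - 3 = -15)
g(-1*2, -2)*160 = -15*160 = -2400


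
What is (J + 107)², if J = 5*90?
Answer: 310249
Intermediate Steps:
J = 450
(J + 107)² = (450 + 107)² = 557² = 310249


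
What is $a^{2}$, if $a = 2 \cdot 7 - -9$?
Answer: $529$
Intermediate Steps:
$a = 23$ ($a = 14 + 9 = 23$)
$a^{2} = 23^{2} = 529$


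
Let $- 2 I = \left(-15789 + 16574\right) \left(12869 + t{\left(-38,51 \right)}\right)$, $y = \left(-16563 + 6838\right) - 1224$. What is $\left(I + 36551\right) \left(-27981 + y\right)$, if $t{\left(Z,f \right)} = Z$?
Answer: $194635070345$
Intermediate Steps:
$y = -10949$ ($y = -9725 - 1224 = -10949$)
$I = - \frac{10072335}{2}$ ($I = - \frac{\left(-15789 + 16574\right) \left(12869 - 38\right)}{2} = - \frac{785 \cdot 12831}{2} = \left(- \frac{1}{2}\right) 10072335 = - \frac{10072335}{2} \approx -5.0362 \cdot 10^{6}$)
$\left(I + 36551\right) \left(-27981 + y\right) = \left(- \frac{10072335}{2} + 36551\right) \left(-27981 - 10949\right) = \left(- \frac{9999233}{2}\right) \left(-38930\right) = 194635070345$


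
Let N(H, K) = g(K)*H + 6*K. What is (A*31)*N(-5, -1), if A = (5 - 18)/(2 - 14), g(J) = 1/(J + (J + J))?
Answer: -5239/36 ≈ -145.53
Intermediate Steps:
g(J) = 1/(3*J) (g(J) = 1/(J + 2*J) = 1/(3*J))
N(H, K) = 6*K + H/(3*K) (N(H, K) = (1/(3*K))*H + 6*K = H/(3*K) + 6*K = 6*K + H/(3*K))
A = 13/12 (A = -13/(-12) = -13*(-1/12) = 13/12 ≈ 1.0833)
(A*31)*N(-5, -1) = ((13/12)*31)*(6*(-1) + (⅓)*(-5)/(-1)) = 403*(-6 + (⅓)*(-5)*(-1))/12 = 403*(-6 + 5/3)/12 = (403/12)*(-13/3) = -5239/36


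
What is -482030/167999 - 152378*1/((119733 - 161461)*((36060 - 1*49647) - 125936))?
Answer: -1403205924215971/489046411488128 ≈ -2.8693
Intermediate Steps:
-482030/167999 - 152378*1/((119733 - 161461)*((36060 - 1*49647) - 125936)) = -482030*1/167999 - 152378*(-1/(41728*((36060 - 49647) - 125936))) = -482030/167999 - 152378*(-1/(41728*(-13587 - 125936))) = -482030/167999 - 152378/((-139523*(-41728))) = -482030/167999 - 152378/5822015744 = -482030/167999 - 152378*1/5822015744 = -482030/167999 - 76189/2911007872 = -1403205924215971/489046411488128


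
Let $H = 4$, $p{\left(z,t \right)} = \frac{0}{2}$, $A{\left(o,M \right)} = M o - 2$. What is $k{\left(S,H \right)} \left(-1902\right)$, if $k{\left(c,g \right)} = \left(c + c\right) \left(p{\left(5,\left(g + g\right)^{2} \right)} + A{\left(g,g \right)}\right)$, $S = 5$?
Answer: $-266280$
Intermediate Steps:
$A{\left(o,M \right)} = -2 + M o$
$p{\left(z,t \right)} = 0$ ($p{\left(z,t \right)} = 0 \cdot \frac{1}{2} = 0$)
$k{\left(c,g \right)} = 2 c \left(-2 + g^{2}\right)$ ($k{\left(c,g \right)} = \left(c + c\right) \left(0 + \left(-2 + g g\right)\right) = 2 c \left(0 + \left(-2 + g^{2}\right)\right) = 2 c \left(-2 + g^{2}\right)$)
$k{\left(S,H \right)} \left(-1902\right) = 2 \cdot 5 \left(-2 + 4^{2}\right) \left(-1902\right) = 2 \cdot 5 \left(-2 + 16\right) \left(-1902\right) = 2 \cdot 5 \cdot 14 \left(-1902\right) = 140 \left(-1902\right) = -266280$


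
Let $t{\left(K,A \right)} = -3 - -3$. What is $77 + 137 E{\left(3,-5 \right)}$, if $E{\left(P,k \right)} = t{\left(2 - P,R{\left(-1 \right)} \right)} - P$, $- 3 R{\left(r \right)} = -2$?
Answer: $-334$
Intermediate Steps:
$R{\left(r \right)} = \frac{2}{3}$ ($R{\left(r \right)} = \left(- \frac{1}{3}\right) \left(-2\right) = \frac{2}{3}$)
$t{\left(K,A \right)} = 0$ ($t{\left(K,A \right)} = -3 + 3 = 0$)
$E{\left(P,k \right)} = - P$ ($E{\left(P,k \right)} = 0 - P = - P$)
$77 + 137 E{\left(3,-5 \right)} = 77 + 137 \left(\left(-1\right) 3\right) = 77 + 137 \left(-3\right) = 77 - 411 = -334$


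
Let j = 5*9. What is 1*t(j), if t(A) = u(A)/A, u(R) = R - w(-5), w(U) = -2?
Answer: 47/45 ≈ 1.0444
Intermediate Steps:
j = 45
u(R) = 2 + R (u(R) = R - 1*(-2) = R + 2 = 2 + R)
t(A) = (2 + A)/A
1*t(j) = 1*((2 + 45)/45) = 1*((1/45)*47) = 1*(47/45) = 47/45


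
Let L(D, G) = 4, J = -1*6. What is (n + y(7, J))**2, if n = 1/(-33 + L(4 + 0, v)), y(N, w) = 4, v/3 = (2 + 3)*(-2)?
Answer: 13225/841 ≈ 15.725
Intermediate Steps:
J = -6
v = -30 (v = 3*((2 + 3)*(-2)) = 3*(5*(-2)) = 3*(-10) = -30)
n = -1/29 (n = 1/(-33 + 4) = 1/(-29) = -1/29 ≈ -0.034483)
(n + y(7, J))**2 = (-1/29 + 4)**2 = (115/29)**2 = 13225/841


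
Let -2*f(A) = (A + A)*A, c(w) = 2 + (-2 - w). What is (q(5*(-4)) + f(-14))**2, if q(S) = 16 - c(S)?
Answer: 40000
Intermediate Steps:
c(w) = -w
f(A) = -A**2 (f(A) = -(A + A)*A/2 = -2*A*A/2 = -A**2)
q(S) = 16 + S (q(S) = 16 - (-1)*S = 16 + S)
(q(5*(-4)) + f(-14))**2 = ((16 + 5*(-4)) - 1*(-14)**2)**2 = ((16 - 20) - 1*196)**2 = (-4 - 196)**2 = (-200)**2 = 40000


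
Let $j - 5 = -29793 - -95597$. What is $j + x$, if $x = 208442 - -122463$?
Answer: $396714$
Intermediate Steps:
$x = 330905$ ($x = 208442 + 122463 = 330905$)
$j = 65809$ ($j = 5 - -65804 = 5 + \left(-29793 + 95597\right) = 5 + 65804 = 65809$)
$j + x = 65809 + 330905 = 396714$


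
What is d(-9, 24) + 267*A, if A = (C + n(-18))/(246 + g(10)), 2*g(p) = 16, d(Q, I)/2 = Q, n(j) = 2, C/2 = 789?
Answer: 208644/127 ≈ 1642.9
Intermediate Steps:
C = 1578 (C = 2*789 = 1578)
d(Q, I) = 2*Q
g(p) = 8 (g(p) = (½)*16 = 8)
A = 790/127 (A = (1578 + 2)/(246 + 8) = 1580/254 = 1580*(1/254) = 790/127 ≈ 6.2205)
d(-9, 24) + 267*A = 2*(-9) + 267*(790/127) = -18 + 210930/127 = 208644/127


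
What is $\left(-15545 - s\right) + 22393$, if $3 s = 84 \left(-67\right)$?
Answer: $8724$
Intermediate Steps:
$s = -1876$ ($s = \frac{84 \left(-67\right)}{3} = \frac{1}{3} \left(-5628\right) = -1876$)
$\left(-15545 - s\right) + 22393 = \left(-15545 - -1876\right) + 22393 = \left(-15545 + 1876\right) + 22393 = -13669 + 22393 = 8724$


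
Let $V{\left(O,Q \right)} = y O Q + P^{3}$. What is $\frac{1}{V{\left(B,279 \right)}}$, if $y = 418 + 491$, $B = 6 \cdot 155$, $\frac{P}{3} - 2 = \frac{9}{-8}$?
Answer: $\frac{512}{120759423021} \approx 4.2398 \cdot 10^{-9}$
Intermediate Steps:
$P = \frac{21}{8}$ ($P = 6 + 3 \frac{9}{-8} = 6 + 3 \cdot 9 \left(- \frac{1}{8}\right) = 6 + 3 \left(- \frac{9}{8}\right) = 6 - \frac{27}{8} = \frac{21}{8} \approx 2.625$)
$B = 930$
$y = 909$
$V{\left(O,Q \right)} = \frac{9261}{512} + 909 O Q$ ($V{\left(O,Q \right)} = 909 O Q + \left(\frac{21}{8}\right)^{3} = 909 O Q + \frac{9261}{512} = \frac{9261}{512} + 909 O Q$)
$\frac{1}{V{\left(B,279 \right)}} = \frac{1}{\frac{9261}{512} + 909 \cdot 930 \cdot 279} = \frac{1}{\frac{9261}{512} + 235858230} = \frac{1}{\frac{120759423021}{512}} = \frac{512}{120759423021}$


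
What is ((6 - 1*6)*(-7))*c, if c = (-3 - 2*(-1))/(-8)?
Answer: 0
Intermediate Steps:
c = ⅛ (c = (-3 + 2)*(-⅛) = -1*(-⅛) = ⅛ ≈ 0.12500)
((6 - 1*6)*(-7))*c = ((6 - 1*6)*(-7))*(⅛) = ((6 - 6)*(-7))*(⅛) = (0*(-7))*(⅛) = 0*(⅛) = 0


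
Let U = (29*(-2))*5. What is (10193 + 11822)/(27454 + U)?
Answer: 22015/27164 ≈ 0.81045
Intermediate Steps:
U = -290 (U = -58*5 = -290)
(10193 + 11822)/(27454 + U) = (10193 + 11822)/(27454 - 290) = 22015/27164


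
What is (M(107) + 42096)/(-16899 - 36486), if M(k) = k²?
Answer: -10709/10677 ≈ -1.0030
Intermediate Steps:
(M(107) + 42096)/(-16899 - 36486) = (107² + 42096)/(-16899 - 36486) = (11449 + 42096)/(-53385) = 53545*(-1/53385) = -10709/10677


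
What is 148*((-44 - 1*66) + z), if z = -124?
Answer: -34632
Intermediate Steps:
148*((-44 - 1*66) + z) = 148*((-44 - 1*66) - 124) = 148*((-44 - 66) - 124) = 148*(-110 - 124) = 148*(-234) = -34632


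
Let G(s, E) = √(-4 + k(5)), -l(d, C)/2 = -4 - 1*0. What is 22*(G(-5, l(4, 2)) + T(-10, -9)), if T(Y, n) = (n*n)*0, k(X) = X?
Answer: 22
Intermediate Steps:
T(Y, n) = 0 (T(Y, n) = n²*0 = 0)
l(d, C) = 8 (l(d, C) = -2*(-4 - 1*0) = -2*(-4 + 0) = -2*(-4) = 8)
G(s, E) = 1 (G(s, E) = √(-4 + 5) = √1 = 1)
22*(G(-5, l(4, 2)) + T(-10, -9)) = 22*(1 + 0) = 22*1 = 22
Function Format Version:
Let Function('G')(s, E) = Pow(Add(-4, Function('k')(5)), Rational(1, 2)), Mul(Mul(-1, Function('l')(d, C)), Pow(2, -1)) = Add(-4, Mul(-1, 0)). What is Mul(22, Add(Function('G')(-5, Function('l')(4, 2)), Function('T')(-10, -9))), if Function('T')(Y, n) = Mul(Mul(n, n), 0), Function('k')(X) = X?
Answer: 22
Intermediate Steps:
Function('T')(Y, n) = 0 (Function('T')(Y, n) = Mul(Pow(n, 2), 0) = 0)
Function('l')(d, C) = 8 (Function('l')(d, C) = Mul(-2, Add(-4, Mul(-1, 0))) = Mul(-2, Add(-4, 0)) = Mul(-2, -4) = 8)
Function('G')(s, E) = 1 (Function('G')(s, E) = Pow(Add(-4, 5), Rational(1, 2)) = Pow(1, Rational(1, 2)) = 1)
Mul(22, Add(Function('G')(-5, Function('l')(4, 2)), Function('T')(-10, -9))) = Mul(22, Add(1, 0)) = Mul(22, 1) = 22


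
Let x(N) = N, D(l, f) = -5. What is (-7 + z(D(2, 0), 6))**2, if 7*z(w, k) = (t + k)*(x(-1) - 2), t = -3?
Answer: 3364/49 ≈ 68.653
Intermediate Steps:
z(w, k) = 9/7 - 3*k/7 (z(w, k) = ((-3 + k)*(-1 - 2))/7 = ((-3 + k)*(-3))/7 = (9 - 3*k)/7 = 9/7 - 3*k/7)
(-7 + z(D(2, 0), 6))**2 = (-7 + (9/7 - 3/7*6))**2 = (-7 + (9/7 - 18/7))**2 = (-7 - 9/7)**2 = (-58/7)**2 = 3364/49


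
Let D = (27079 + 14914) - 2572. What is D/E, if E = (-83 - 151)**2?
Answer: 39421/54756 ≈ 0.71994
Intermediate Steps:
E = 54756 (E = (-234)**2 = 54756)
D = 39421 (D = 41993 - 2572 = 39421)
D/E = 39421/54756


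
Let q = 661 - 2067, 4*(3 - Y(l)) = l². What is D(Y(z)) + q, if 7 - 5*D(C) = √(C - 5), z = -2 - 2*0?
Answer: -7023/5 - I*√3/5 ≈ -1404.6 - 0.34641*I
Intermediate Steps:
z = -2 (z = -2 + 0 = -2)
Y(l) = 3 - l²/4
q = -1406
D(C) = 7/5 - √(-5 + C)/5 (D(C) = 7/5 - √(C - 5)/5 = 7/5 - √(-5 + C)/5)
D(Y(z)) + q = (7/5 - √(-5 + (3 - ¼*(-2)²))/5) - 1406 = (7/5 - √(-5 + (3 - ¼*4))/5) - 1406 = (7/5 - √(-5 + (3 - 1))/5) - 1406 = (7/5 - √(-5 + 2)/5) - 1406 = (7/5 - I*√3/5) - 1406 = -7023/5 - I*√3/5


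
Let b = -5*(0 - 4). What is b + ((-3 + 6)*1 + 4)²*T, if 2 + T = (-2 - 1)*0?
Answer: -78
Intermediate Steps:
b = 20 (b = -5*(-4) = 20)
T = -2 (T = -2 + (-2 - 1)*0 = -2 - 3*0 = -2 + 0 = -2)
b + ((-3 + 6)*1 + 4)²*T = 20 + ((-3 + 6)*1 + 4)²*(-2) = 20 + (3*1 + 4)²*(-2) = 20 + (3 + 4)²*(-2) = 20 + 7²*(-2) = 20 + 49*(-2) = 20 - 98 = -78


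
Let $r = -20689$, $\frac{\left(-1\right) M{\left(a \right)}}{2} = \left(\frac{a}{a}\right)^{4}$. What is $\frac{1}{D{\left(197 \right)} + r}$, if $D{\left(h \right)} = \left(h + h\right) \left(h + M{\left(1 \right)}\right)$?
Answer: $\frac{1}{56141} \approx 1.7812 \cdot 10^{-5}$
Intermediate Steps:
$M{\left(a \right)} = -2$ ($M{\left(a \right)} = - 2 \left(\frac{a}{a}\right)^{4} = - 2 \cdot 1^{4} = \left(-2\right) 1 = -2$)
$D{\left(h \right)} = 2 h \left(-2 + h\right)$ ($D{\left(h \right)} = \left(h + h\right) \left(h - 2\right) = 2 h \left(-2 + h\right)$)
$\frac{1}{D{\left(197 \right)} + r} = \frac{1}{2 \cdot 197 \left(-2 + 197\right) - 20689} = \frac{1}{2 \cdot 197 \cdot 195 - 20689} = \frac{1}{76830 - 20689} = \frac{1}{56141}$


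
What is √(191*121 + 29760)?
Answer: 7*√1079 ≈ 229.94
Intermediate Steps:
√(191*121 + 29760) = √(23111 + 29760) = √52871 = 7*√1079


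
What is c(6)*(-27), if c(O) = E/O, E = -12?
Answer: 54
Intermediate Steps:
c(O) = -12/O
c(6)*(-27) = -12/6*(-27) = -12*⅙*(-27) = -2*(-27) = 54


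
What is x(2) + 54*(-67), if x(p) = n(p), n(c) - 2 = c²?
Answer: -3612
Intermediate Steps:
n(c) = 2 + c²
x(p) = 2 + p²
x(2) + 54*(-67) = (2 + 2²) + 54*(-67) = (2 + 4) - 3618 = 6 - 3618 = -3612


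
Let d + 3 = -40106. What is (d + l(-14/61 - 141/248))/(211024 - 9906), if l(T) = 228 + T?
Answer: -603331841/3042513104 ≈ -0.19830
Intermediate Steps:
d = -40109 (d = -3 - 40106 = -40109)
(d + l(-14/61 - 141/248))/(211024 - 9906) = (-40109 + (228 + (-14/61 - 141/248)))/(211024 - 9906) = (-40109 + (228 + (-14*1/61 - 141*1/248)))/201118 = (-40109 + (228 + (-14/61 - 141/248)))*(1/201118) = (-40109 + (228 - 12073/15128))*(1/201118) = (-40109 + 3437111/15128)*(1/201118) = -603331841/15128*1/201118 = -603331841/3042513104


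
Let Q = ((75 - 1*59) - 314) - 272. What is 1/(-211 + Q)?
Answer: -1/781 ≈ -0.0012804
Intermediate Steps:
Q = -570 (Q = ((75 - 59) - 314) - 272 = (16 - 314) - 272 = -298 - 272 = -570)
1/(-211 + Q) = 1/(-211 - 570) = 1/(-781) = -1/781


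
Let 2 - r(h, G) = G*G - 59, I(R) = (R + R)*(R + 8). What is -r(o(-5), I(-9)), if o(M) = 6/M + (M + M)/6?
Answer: 263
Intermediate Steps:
I(R) = 2*R*(8 + R) (I(R) = (2*R)*(8 + R) = 2*R*(8 + R))
o(M) = 6/M + M/3 (o(M) = 6/M + (2*M)*(1/6) = 6/M + M/3)
r(h, G) = 61 - G**2 (r(h, G) = 2 - (G*G - 59) = 2 - (G**2 - 59) = 2 - (-59 + G**2) = 2 + (59 - G**2) = 61 - G**2)
-r(o(-5), I(-9)) = -(61 - (2*(-9)*(8 - 9))**2) = -(61 - (2*(-9)*(-1))**2) = -(61 - 1*18**2) = -(61 - 1*324) = -(61 - 324) = -1*(-263) = 263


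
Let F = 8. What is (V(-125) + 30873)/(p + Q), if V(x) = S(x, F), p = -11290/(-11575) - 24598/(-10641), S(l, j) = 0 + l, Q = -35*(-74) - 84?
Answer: 378721809210/30906781369 ≈ 12.254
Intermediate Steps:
Q = 2506 (Q = 2590 - 84 = 2506)
S(l, j) = l
p = 80971748/24633915 (p = -11290*(-1/11575) - 24598*(-1/10641) = 2258/2315 + 24598/10641 = 80971748/24633915 ≈ 3.2870)
V(x) = x
(V(-125) + 30873)/(p + Q) = (-125 + 30873)/(80971748/24633915 + 2506) = 30748/(61813562738/24633915) = 30748*(24633915/61813562738) = 378721809210/30906781369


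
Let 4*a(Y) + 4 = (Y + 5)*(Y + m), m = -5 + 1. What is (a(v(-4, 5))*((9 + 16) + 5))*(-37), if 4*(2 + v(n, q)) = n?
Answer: 4995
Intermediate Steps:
v(n, q) = -2 + n/4
m = -4
a(Y) = -1 + (-4 + Y)*(5 + Y)/4 (a(Y) = -1 + ((Y + 5)*(Y - 4))/4 = -1 + ((5 + Y)*(-4 + Y))/4 = -1 + ((-4 + Y)*(5 + Y))/4 = -1 + (-4 + Y)*(5 + Y)/4)
(a(v(-4, 5))*((9 + 16) + 5))*(-37) = ((-6 + (-2 + (¼)*(-4))/4 + (-2 + (¼)*(-4))²/4)*((9 + 16) + 5))*(-37) = ((-6 + (-2 - 1)/4 + (-2 - 1)²/4)*(25 + 5))*(-37) = ((-6 + (¼)*(-3) + (¼)*(-3)²)*30)*(-37) = ((-6 - ¾ + (¼)*9)*30)*(-37) = ((-6 - ¾ + 9/4)*30)*(-37) = -9/2*30*(-37) = -135*(-37) = 4995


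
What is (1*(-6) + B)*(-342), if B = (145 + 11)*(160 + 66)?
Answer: -12055500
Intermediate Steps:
B = 35256 (B = 156*226 = 35256)
(1*(-6) + B)*(-342) = (1*(-6) + 35256)*(-342) = (-6 + 35256)*(-342) = 35250*(-342) = -12055500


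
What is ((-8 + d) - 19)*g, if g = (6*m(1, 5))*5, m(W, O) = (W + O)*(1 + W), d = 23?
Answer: -1440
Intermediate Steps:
m(W, O) = (1 + W)*(O + W) (m(W, O) = (O + W)*(1 + W) = (1 + W)*(O + W))
g = 360 (g = (6*(5 + 1 + 1**2 + 5*1))*5 = (6*(5 + 1 + 1 + 5))*5 = (6*12)*5 = 72*5 = 360)
((-8 + d) - 19)*g = ((-8 + 23) - 19)*360 = (15 - 19)*360 = -4*360 = -1440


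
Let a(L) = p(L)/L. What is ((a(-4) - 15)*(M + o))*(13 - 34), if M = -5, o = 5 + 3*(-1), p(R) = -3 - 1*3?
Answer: -1701/2 ≈ -850.50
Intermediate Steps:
p(R) = -6 (p(R) = -3 - 3 = -6)
o = 2 (o = 5 - 3 = 2)
a(L) = -6/L
((a(-4) - 15)*(M + o))*(13 - 34) = ((-6/(-4) - 15)*(-5 + 2))*(13 - 34) = ((-6*(-1/4) - 15)*(-3))*(-21) = ((3/2 - 15)*(-3))*(-21) = -27/2*(-3)*(-21) = (81/2)*(-21) = -1701/2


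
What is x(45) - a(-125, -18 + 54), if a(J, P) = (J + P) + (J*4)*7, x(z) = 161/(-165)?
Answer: 592024/165 ≈ 3588.0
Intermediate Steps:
x(z) = -161/165 (x(z) = 161*(-1/165) = -161/165)
a(J, P) = P + 29*J (a(J, P) = (J + P) + (4*J)*7 = (J + P) + 28*J = P + 29*J)
x(45) - a(-125, -18 + 54) = -161/165 - ((-18 + 54) + 29*(-125)) = -161/165 - (36 - 3625) = -161/165 - 1*(-3589) = -161/165 + 3589 = 592024/165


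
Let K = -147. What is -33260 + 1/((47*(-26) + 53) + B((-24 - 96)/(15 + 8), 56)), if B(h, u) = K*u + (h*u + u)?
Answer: -7372245323/221655 ≈ -33260.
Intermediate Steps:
B(h, u) = -146*u + h*u (B(h, u) = -147*u + (h*u + u) = -147*u + (u + h*u) = -146*u + h*u)
-33260 + 1/((47*(-26) + 53) + B((-24 - 96)/(15 + 8), 56)) = -33260 + 1/((47*(-26) + 53) + 56*(-146 + (-24 - 96)/(15 + 8))) = -33260 + 1/((-1222 + 53) + 56*(-146 - 120/23)) = -33260 + 1/(-1169 + 56*(-146 - 120*1/23)) = -33260 + 1/(-1169 + 56*(-146 - 120/23)) = -33260 + 1/(-1169 + 56*(-3478/23)) = -33260 + 1/(-1169 - 194768/23) = -33260 + 1/(-221655/23) = -33260 - 23/221655 = -7372245323/221655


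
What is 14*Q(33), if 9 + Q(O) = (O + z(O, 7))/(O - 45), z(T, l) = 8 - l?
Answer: -497/3 ≈ -165.67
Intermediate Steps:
Q(O) = -9 + (1 + O)/(-45 + O) (Q(O) = -9 + (O + (8 - 1*7))/(O - 45) = -9 + (O + (8 - 7))/(-45 + O) = -9 + (O + 1)/(-45 + O) = -9 + (1 + O)/(-45 + O))
14*Q(33) = 14*(2*(203 - 4*33)/(-45 + 33)) = 14*(2*(203 - 132)/(-12)) = 14*(2*(-1/12)*71) = 14*(-71/6) = -497/3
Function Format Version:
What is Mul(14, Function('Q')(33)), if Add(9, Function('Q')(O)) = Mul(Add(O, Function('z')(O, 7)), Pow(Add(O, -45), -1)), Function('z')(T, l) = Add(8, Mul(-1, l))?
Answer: Rational(-497, 3) ≈ -165.67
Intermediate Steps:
Function('Q')(O) = Add(-9, Mul(Pow(Add(-45, O), -1), Add(1, O))) (Function('Q')(O) = Add(-9, Mul(Add(O, Add(8, Mul(-1, 7))), Pow(Add(O, -45), -1))) = Add(-9, Mul(Add(O, Add(8, -7)), Pow(Add(-45, O), -1))) = Add(-9, Mul(Add(O, 1), Pow(Add(-45, O), -1))) = Add(-9, Mul(Add(1, O), Pow(Add(-45, O), -1))) = Add(-9, Mul(Pow(Add(-45, O), -1), Add(1, O))))
Mul(14, Function('Q')(33)) = Mul(14, Mul(2, Pow(Add(-45, 33), -1), Add(203, Mul(-4, 33)))) = Mul(14, Mul(2, Pow(-12, -1), Add(203, -132))) = Mul(14, Mul(2, Rational(-1, 12), 71)) = Mul(14, Rational(-71, 6)) = Rational(-497, 3)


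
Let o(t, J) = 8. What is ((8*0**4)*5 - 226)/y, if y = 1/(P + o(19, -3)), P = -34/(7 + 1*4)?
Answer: -12204/11 ≈ -1109.5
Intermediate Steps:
P = -34/11 (P = -34/(7 + 4) = -34/11 ≈ -3.0909)
y = 11/54 (y = 1/(-34/11 + 8) = 1/(54/11) = 11/54 ≈ 0.20370)
((8*0**4)*5 - 226)/y = ((8*0**4)*5 - 226)/(11/54) = ((8*0)*5 - 226)*(54/11) = (0*5 - 226)*(54/11) = (0 - 226)*(54/11) = -226*54/11 = -12204/11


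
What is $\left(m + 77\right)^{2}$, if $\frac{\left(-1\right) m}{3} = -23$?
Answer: $21316$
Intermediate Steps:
$m = 69$ ($m = \left(-3\right) \left(-23\right) = 69$)
$\left(m + 77\right)^{2} = \left(69 + 77\right)^{2} = 146^{2} = 21316$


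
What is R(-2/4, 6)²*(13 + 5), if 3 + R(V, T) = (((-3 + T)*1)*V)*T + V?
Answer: 5625/2 ≈ 2812.5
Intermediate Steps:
R(V, T) = -3 + V + T*V*(-3 + T) (R(V, T) = -3 + ((((-3 + T)*1)*V)*T + V) = -3 + (((-3 + T)*V)*T + V) = -3 + ((V*(-3 + T))*T + V) = -3 + (T*V*(-3 + T) + V) = -3 + (V + T*V*(-3 + T)) = -3 + V + T*V*(-3 + T))
R(-2/4, 6)²*(13 + 5) = (-3 - 2/4 - 2/4*6² - 3*6*(-2/4))²*(13 + 5) = (-3 - 2*¼ - 2*¼*36 - 3*6*(-2*¼))²*18 = (-3 - ½ - ½*36 - 3*6*(-½))²*18 = (-3 - ½ - 18 + 9)²*18 = (-25/2)²*18 = (625/4)*18 = 5625/2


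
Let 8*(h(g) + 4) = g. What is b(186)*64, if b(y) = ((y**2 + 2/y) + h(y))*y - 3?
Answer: 412059872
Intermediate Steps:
h(g) = -4 + g/8
b(y) = -3 + y*(-4 + y**2 + 2/y + y/8) (b(y) = ((y**2 + 2/y) + (-4 + y/8))*y - 3 = (-4 + y**2 + 2/y + y/8)*y - 3 = y*(-4 + y**2 + 2/y + y/8) - 3 = -3 + y*(-4 + y**2 + 2/y + y/8))
b(186)*64 = (-1 + 186**3 + (1/8)*186*(-32 + 186))*64 = (-1 + 6434856 + (1/8)*186*154)*64 = (-1 + 6434856 + 7161/2)*64 = (12876871/2)*64 = 412059872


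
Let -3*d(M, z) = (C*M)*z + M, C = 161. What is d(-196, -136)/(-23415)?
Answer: 122612/2007 ≈ 61.092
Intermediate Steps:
d(M, z) = -M/3 - 161*M*z/3 (d(M, z) = -((161*M)*z + M)/3 = -(161*M*z + M)/3 = -(M + 161*M*z)/3 = -M/3 - 161*M*z/3)
d(-196, -136)/(-23415) = -1/3*(-196)*(1 + 161*(-136))/(-23415) = -1/3*(-196)*(1 - 21896)*(-1/23415) = -1/3*(-196)*(-21895)*(-1/23415) = -4291420/3*(-1/23415) = 122612/2007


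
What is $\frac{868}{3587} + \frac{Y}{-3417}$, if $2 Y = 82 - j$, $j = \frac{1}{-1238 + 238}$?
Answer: $\frac{331633789}{1441974000} \approx 0.22999$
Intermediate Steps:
$j = - \frac{1}{1000}$ ($j = \frac{1}{-1000} = - \frac{1}{1000} \approx -0.001$)
$Y = \frac{82001}{2000}$ ($Y = \frac{82 - - \frac{1}{1000}}{2} = \frac{82 + \frac{1}{1000}}{2} = \frac{1}{2} \cdot \frac{82001}{1000} = \frac{82001}{2000} \approx 41.0$)
$\frac{868}{3587} + \frac{Y}{-3417} = \frac{868}{3587} + \frac{82001}{2000 \left(-3417\right)} = 868 \cdot \frac{1}{3587} + \frac{82001}{2000} \left(- \frac{1}{3417}\right) = \frac{868}{3587} - \frac{82001}{6834000} = \frac{331633789}{1441974000}$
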